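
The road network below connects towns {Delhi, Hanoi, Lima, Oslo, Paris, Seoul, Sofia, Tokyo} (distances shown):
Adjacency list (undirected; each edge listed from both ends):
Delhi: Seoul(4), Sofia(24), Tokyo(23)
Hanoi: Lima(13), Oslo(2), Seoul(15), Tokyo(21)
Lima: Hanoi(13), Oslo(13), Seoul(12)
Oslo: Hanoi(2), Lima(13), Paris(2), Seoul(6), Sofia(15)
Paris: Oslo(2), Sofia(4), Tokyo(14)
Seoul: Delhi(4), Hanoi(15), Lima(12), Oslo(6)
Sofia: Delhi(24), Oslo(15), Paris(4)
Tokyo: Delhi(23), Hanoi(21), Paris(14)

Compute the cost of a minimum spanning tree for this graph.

44

Grow the tree from Paris using Prim:
Step 1: cheapest edge leaving the tree is Oslo Paris (2); add Oslo.
Step 2: cheapest edge leaving the tree is Hanoi Oslo (2); add Hanoi.
Step 3: cheapest edge leaving the tree is Paris Sofia (4); add Sofia.
Step 4: cheapest edge leaving the tree is Oslo Seoul (6); add Seoul.
Step 5: cheapest edge leaving the tree is Delhi Seoul (4); add Delhi.
Step 6: cheapest edge leaving the tree is Lima Seoul (12); add Lima.
Step 7: cheapest edge leaving the tree is Paris Tokyo (14); add Tokyo.
MST edges: Oslo Paris, Hanoi Oslo, Paris Sofia, Oslo Seoul, Delhi Seoul, Lima Seoul, Paris Tokyo; total weight 2+2+4+6+4+12+14 = 44.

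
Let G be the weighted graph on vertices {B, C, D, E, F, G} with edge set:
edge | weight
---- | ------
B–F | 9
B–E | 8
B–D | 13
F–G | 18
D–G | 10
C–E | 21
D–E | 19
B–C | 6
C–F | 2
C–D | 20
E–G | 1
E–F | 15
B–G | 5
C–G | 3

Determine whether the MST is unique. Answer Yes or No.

Kruskal's algorithm — process edges by increasing weight (ties by edge label):
E–G (1): add. Components now {B} {C} {D} {E,G} {F}
C–F (2): add. Components now {B} {C,F} {D} {E,G}
C–G (3): add. Components now {B} {C,E,F,G} {D}
B–G (5): add. Components now {B,C,E,F,G} {D}
B–C (6): skip — B and C already connected.
B–E (8): skip — B and E already connected.
B–F (9): skip — B and F already connected.
D–G (10): add. Components now {B,C,D,E,F,G}
Every non-tree edge has weight strictly greater than the heaviest edge on the tree path between its endpoints, so the MST is unique.

Yes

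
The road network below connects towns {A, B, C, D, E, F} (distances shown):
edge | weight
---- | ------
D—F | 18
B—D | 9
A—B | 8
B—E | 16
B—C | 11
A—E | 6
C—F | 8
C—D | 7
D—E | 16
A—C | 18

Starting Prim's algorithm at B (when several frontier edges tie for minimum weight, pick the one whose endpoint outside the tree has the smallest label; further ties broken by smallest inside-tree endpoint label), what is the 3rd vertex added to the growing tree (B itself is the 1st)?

Prim's algorithm from B:
Step 1: frontier [A—B 8, B—D 9, B—C 11, B—E 16] → take A—B (8); add A.
Step 2: frontier [A—E 6, A—C 18, B—D 9, B—C 11, B—E 16] → take A—E (6); add E.
Step 3: frontier [A—C 18, B—D 9, B—C 11, D—E 16] → take B—D (9); add D.
Step 4: frontier [A—C 18, B—C 11, C—D 7, D—F 18] → take C—D (7); add C.
Step 5: frontier [C—F 8, D—F 18] → take C—F (8); add F.
Vertex order: B, A, E, D, C, F. The 3rd vertex is E.

E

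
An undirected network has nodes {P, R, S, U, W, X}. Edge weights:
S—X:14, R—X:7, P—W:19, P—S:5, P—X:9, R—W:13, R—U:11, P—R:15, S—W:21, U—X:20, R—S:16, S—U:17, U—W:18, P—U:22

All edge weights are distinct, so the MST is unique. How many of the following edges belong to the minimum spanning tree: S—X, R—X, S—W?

1

Sort edges by weight, then run Kruskal:
P—S (5): add. Components now {R} {P,S} {U} {X} {W}
R—X (7): add. Components now {R,X} {P,S} {U} {W}
P—X (9): add. Components now {P,R,S,X} {U} {W}
R—U (11): add. Components now {P,R,S,U,X} {W}
R—W (13): add. Components now {P,R,S,U,W,X}
MST edge set: {P—S, R—X, P—X, R—U, R—W}.
Of the listed edges, {R—X} are in the MST → 1.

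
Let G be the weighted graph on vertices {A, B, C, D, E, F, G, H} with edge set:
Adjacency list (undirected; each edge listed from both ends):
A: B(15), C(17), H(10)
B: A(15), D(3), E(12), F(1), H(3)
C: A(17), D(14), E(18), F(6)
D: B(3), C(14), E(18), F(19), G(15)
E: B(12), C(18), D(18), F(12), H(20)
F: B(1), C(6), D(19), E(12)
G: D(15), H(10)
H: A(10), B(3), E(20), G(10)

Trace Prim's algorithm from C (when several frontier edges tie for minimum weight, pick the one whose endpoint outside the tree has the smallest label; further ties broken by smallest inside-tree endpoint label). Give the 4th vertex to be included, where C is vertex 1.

D

Grow the tree from C using Prim:
Step 1: cheapest edge leaving the tree is C—F (6); add F.
Step 2: cheapest edge leaving the tree is B—F (1); add B.
Step 3: cheapest edge leaving the tree is B—D (3); add D.
Step 4: cheapest edge leaving the tree is B—H (3); add H.
Step 5: cheapest edge leaving the tree is A—H (10); add A.
Step 6: cheapest edge leaving the tree is G—H (10); add G.
Step 7: cheapest edge leaving the tree is B—E (12); add E.
Vertex order: C, F, B, D, H, A, G, E. The 4th vertex is D.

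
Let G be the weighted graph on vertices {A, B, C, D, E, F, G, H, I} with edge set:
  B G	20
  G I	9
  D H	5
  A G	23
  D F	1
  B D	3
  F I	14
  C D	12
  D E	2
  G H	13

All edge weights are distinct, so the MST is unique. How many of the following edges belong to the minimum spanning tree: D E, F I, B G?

1

Kruskal: consider edges lightest-first.
D F (1): add — endpoints in different components.
D E (2): add — endpoints in different components.
B D (3): add — endpoints in different components.
D H (5): add — endpoints in different components.
G I (9): add — endpoints in different components.
C D (12): add — endpoints in different components.
G H (13): add — endpoints in different components.
F I (14): skip — F and I already connected.
B G (20): skip — B and G already connected.
A G (23): add — endpoints in different components.
MST edge set: {D F, D E, B D, D H, G I, C D, G H, A G}.
Of the listed edges, {D E} are in the MST → 1.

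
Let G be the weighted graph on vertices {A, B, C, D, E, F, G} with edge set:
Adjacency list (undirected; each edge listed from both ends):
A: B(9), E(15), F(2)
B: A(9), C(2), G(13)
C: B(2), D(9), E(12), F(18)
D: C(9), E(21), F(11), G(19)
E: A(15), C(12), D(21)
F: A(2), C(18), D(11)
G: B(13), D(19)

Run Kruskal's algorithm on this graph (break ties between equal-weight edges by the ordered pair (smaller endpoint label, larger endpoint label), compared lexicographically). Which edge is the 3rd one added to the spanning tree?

Sort edges by weight, then run Kruskal:
A–F (2): add — endpoints in different components.
B–C (2): add — endpoints in different components.
A–B (9): add — endpoints in different components.
C–D (9): add — endpoints in different components.
D–F (11): skip — D and F already connected.
C–E (12): add — endpoints in different components.
B–G (13): add — endpoints in different components.
The 3rd edge added is A–B.

A-B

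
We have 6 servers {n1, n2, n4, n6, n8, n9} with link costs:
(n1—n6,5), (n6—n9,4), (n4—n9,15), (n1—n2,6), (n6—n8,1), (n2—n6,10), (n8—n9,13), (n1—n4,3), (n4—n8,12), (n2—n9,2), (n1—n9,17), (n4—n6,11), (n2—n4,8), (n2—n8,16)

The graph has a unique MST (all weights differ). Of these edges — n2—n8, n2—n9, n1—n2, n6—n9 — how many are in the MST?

Kruskal's algorithm — process edges by increasing weight (ties by edge label):
n6—n8 (1): add — endpoints in different components.
n2—n9 (2): add — endpoints in different components.
n1—n4 (3): add — endpoints in different components.
n6—n9 (4): add — endpoints in different components.
n1—n6 (5): add — endpoints in different components.
MST edge set: {n6—n8, n2—n9, n1—n4, n6—n9, n1—n6}.
Of the listed edges, {n2—n9, n6—n9} are in the MST → 2.

2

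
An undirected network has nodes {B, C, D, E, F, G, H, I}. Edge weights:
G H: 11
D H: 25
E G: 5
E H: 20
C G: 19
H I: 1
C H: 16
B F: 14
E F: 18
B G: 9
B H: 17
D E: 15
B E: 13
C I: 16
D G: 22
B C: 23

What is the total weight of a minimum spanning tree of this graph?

71

Sort edges by weight, then run Kruskal:
H I (1): add — endpoints in different components.
E G (5): add — endpoints in different components.
B G (9): add — endpoints in different components.
G H (11): add — endpoints in different components.
B E (13): skip — B and E already connected.
B F (14): add — endpoints in different components.
D E (15): add — endpoints in different components.
C H (16): add — endpoints in different components.
MST edges: H I, E G, B G, G H, B F, D E, C H; total weight 1+5+9+11+14+15+16 = 71.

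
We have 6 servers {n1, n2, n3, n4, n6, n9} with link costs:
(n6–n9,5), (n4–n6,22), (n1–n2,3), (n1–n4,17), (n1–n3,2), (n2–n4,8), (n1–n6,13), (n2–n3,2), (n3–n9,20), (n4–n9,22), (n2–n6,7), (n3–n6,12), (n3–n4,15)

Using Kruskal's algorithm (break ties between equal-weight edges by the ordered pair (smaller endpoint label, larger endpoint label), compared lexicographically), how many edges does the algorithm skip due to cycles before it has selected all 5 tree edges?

1

Kruskal: consider edges lightest-first.
n1–n3 (2): add. Components now {n1,n3} {n2} {n9} {n4} {n6}
n2–n3 (2): add. Components now {n1,n2,n3} {n9} {n4} {n6}
n1–n2 (3): skip — n2 and n1 already connected.
n6–n9 (5): add. Components now {n1,n2,n3} {n6,n9} {n4}
n2–n6 (7): add. Components now {n1,n2,n3,n6,n9} {n4}
n2–n4 (8): add. Components now {n1,n2,n3,n4,n6,n9}
Edges rejected before the tree was complete: 1.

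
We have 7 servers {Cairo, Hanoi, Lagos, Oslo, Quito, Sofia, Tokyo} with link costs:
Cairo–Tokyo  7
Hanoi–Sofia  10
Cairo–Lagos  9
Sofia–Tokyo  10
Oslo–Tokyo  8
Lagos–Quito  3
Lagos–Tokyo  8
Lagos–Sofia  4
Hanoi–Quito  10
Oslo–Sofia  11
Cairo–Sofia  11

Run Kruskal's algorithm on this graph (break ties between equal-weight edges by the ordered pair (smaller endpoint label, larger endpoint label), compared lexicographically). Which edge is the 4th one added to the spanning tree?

Lagos-Tokyo

Kruskal's algorithm — process edges by increasing weight (ties by edge label):
Lagos–Quito (3): add — endpoints in different components.
Lagos–Sofia (4): add — endpoints in different components.
Cairo–Tokyo (7): add — endpoints in different components.
Lagos–Tokyo (8): add — endpoints in different components.
Oslo–Tokyo (8): add — endpoints in different components.
Cairo–Lagos (9): skip — Lagos and Cairo already connected.
Hanoi–Quito (10): add — endpoints in different components.
The 4th edge added is Lagos–Tokyo.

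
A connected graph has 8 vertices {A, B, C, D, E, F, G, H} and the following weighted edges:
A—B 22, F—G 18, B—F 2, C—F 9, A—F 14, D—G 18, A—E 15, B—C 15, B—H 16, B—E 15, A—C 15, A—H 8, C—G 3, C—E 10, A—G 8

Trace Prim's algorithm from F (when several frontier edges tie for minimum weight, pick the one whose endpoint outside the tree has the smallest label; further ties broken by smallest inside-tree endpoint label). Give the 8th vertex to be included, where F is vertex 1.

Prim's algorithm from F:
Step 1: cheapest edge leaving the tree is B—F (2); add B.
Step 2: cheapest edge leaving the tree is C—F (9); add C.
Step 3: cheapest edge leaving the tree is C—G (3); add G.
Step 4: cheapest edge leaving the tree is A—G (8); add A.
Step 5: cheapest edge leaving the tree is A—H (8); add H.
Step 6: cheapest edge leaving the tree is C—E (10); add E.
Step 7: cheapest edge leaving the tree is D—G (18); add D.
Vertex order: F, B, C, G, A, H, E, D. The 8th vertex is D.

D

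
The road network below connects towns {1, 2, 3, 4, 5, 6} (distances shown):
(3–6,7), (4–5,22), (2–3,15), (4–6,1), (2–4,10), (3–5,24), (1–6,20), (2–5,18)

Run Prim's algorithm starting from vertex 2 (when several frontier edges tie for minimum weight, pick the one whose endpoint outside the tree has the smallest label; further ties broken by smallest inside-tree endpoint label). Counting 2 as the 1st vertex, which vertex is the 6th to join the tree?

1

Prim, starting at 2.
Step 1: frontier [2–4 10, 2–3 15, 2–5 18] → take 2–4 (10); add 4.
Step 2: frontier [2–3 15, 2–5 18, 4–6 1, 4–5 22] → take 4–6 (1); add 6.
Step 3: frontier [2–3 15, 2–5 18, 4–5 22, 3–6 7, 1–6 20] → take 3–6 (7); add 3.
Step 4: frontier [2–5 18, 3–5 24, 4–5 22, 1–6 20] → take 2–5 (18); add 5.
Step 5: frontier [1–6 20] → take 1–6 (20); add 1.
Vertex order: 2, 4, 6, 3, 5, 1. The 6th vertex is 1.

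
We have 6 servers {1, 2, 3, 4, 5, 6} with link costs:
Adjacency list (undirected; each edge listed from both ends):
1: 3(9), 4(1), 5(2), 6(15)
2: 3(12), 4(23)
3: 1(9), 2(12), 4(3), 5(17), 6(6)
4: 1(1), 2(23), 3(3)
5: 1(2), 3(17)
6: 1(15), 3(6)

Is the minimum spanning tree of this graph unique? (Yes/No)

Yes

Kruskal: consider edges lightest-first.
1—4 (1): add. Components now {1,4} {2} {3} {5} {6}
1—5 (2): add. Components now {1,4,5} {2} {3} {6}
3—4 (3): add. Components now {1,3,4,5} {2} {6}
3—6 (6): add. Components now {1,3,4,5,6} {2}
1—3 (9): skip — 1 and 3 already connected.
2—3 (12): add. Components now {1,2,3,4,5,6}
Every non-tree edge has weight strictly greater than the heaviest edge on the tree path between its endpoints, so the MST is unique.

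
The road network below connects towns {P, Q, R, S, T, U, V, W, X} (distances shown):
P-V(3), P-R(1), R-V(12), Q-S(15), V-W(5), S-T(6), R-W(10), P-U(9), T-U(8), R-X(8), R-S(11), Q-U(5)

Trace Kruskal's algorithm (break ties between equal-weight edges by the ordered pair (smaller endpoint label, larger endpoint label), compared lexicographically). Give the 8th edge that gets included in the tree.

P-U

Kruskal's algorithm — process edges by increasing weight (ties by edge label):
P-R (1): add — endpoints in different components.
P-V (3): add — endpoints in different components.
Q-U (5): add — endpoints in different components.
V-W (5): add — endpoints in different components.
S-T (6): add — endpoints in different components.
R-X (8): add — endpoints in different components.
T-U (8): add — endpoints in different components.
P-U (9): add — endpoints in different components.
The 8th edge added is P-U.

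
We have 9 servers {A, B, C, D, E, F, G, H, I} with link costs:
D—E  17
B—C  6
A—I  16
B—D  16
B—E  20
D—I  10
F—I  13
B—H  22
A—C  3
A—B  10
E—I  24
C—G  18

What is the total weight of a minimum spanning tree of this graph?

105

Sort edges by weight, then run Kruskal:
A—C (3): add — endpoints in different components.
B—C (6): add — endpoints in different components.
A—B (10): skip — A and B already connected.
D—I (10): add — endpoints in different components.
F—I (13): add — endpoints in different components.
A—I (16): add — endpoints in different components.
B—D (16): skip — B and D already connected.
D—E (17): add — endpoints in different components.
C—G (18): add — endpoints in different components.
B—E (20): skip — B and E already connected.
B—H (22): add — endpoints in different components.
MST edges: A—C, B—C, D—I, F—I, A—I, D—E, C—G, B—H; total weight 3+6+10+13+16+17+18+22 = 105.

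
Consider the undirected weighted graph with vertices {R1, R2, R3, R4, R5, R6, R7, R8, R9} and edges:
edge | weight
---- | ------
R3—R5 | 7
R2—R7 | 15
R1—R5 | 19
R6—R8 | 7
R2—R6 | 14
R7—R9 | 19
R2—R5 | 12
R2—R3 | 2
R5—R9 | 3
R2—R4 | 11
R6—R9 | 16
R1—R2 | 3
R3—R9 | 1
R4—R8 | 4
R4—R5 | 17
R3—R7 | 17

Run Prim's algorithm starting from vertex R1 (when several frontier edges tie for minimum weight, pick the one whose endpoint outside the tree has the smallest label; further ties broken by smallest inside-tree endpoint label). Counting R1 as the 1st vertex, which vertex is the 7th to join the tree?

R8

Prim's algorithm from R1:
Step 1: cheapest edge leaving the tree is R1—R2 (3); add R2.
Step 2: cheapest edge leaving the tree is R2—R3 (2); add R3.
Step 3: cheapest edge leaving the tree is R3—R9 (1); add R9.
Step 4: cheapest edge leaving the tree is R5—R9 (3); add R5.
Step 5: cheapest edge leaving the tree is R2—R4 (11); add R4.
Step 6: cheapest edge leaving the tree is R4—R8 (4); add R8.
Step 7: cheapest edge leaving the tree is R6—R8 (7); add R6.
Step 8: cheapest edge leaving the tree is R2—R7 (15); add R7.
Vertex order: R1, R2, R3, R9, R5, R4, R8, R6, R7. The 7th vertex is R8.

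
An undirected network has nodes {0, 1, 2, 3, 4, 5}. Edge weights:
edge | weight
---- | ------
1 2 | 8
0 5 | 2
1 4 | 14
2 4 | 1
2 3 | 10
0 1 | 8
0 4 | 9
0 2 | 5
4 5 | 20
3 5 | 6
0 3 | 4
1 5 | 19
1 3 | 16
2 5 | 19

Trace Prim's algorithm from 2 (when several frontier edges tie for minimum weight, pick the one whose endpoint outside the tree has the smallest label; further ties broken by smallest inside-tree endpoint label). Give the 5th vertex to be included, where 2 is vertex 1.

Grow the tree from 2 using Prim:
Step 1: frontier [2 4 1, 0 2 5, 1 2 8, 2 3 10, 2 5 19] → take 2 4 (1); add 4.
Step 2: frontier [0 2 5, 1 2 8, 2 3 10, 2 5 19, 0 4 9, 1 4 14, 4 5 20] → take 0 2 (5); add 0.
Step 3: frontier [0 5 2, 0 3 4, 0 1 8, 1 2 8, 2 3 10, 2 5 19, 1 4 14, 4 5 20] → take 0 5 (2); add 5.
Step 4: frontier [0 3 4, 0 1 8, 1 2 8, 2 3 10, 1 4 14, 3 5 6, 1 5 19] → take 0 3 (4); add 3.
Step 5: frontier [0 1 8, 1 2 8, 1 3 16, 1 4 14, 1 5 19] → take 0 1 (8); add 1.
Vertex order: 2, 4, 0, 5, 3, 1. The 5th vertex is 3.

3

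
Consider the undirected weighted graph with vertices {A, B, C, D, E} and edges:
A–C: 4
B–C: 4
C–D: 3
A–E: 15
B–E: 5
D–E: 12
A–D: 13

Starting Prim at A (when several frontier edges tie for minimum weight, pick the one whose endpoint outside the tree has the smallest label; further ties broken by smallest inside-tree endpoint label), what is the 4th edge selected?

Prim's algorithm from A:
Step 1: cheapest edge leaving the tree is A–C (4); add C.
Step 2: cheapest edge leaving the tree is C–D (3); add D.
Step 3: cheapest edge leaving the tree is B–C (4); add B.
Step 4: cheapest edge leaving the tree is B–E (5); add E.
The 4th edge added is B–E.

B-E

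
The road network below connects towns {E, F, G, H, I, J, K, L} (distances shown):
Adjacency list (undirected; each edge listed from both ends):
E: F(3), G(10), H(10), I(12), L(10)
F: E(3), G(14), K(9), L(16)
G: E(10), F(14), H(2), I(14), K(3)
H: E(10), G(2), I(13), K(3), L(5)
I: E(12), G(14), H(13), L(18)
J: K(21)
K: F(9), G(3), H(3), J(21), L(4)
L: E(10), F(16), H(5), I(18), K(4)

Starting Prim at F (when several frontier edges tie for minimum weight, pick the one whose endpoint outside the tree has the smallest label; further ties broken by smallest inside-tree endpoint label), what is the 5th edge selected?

Grow the tree from F using Prim:
Step 1: cheapest edge leaving the tree is E-F (3); add E.
Step 2: cheapest edge leaving the tree is F-K (9); add K.
Step 3: cheapest edge leaving the tree is G-K (3); add G.
Step 4: cheapest edge leaving the tree is G-H (2); add H.
Step 5: cheapest edge leaving the tree is K-L (4); add L.
Step 6: cheapest edge leaving the tree is E-I (12); add I.
Step 7: cheapest edge leaving the tree is J-K (21); add J.
The 5th edge added is K-L.

K-L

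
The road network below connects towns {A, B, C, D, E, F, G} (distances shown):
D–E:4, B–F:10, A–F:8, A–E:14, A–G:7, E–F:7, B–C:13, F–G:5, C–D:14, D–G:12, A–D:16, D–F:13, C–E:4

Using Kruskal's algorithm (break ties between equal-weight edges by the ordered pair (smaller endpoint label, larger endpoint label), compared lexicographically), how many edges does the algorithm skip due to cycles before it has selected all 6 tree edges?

1

Sort edges by weight, then run Kruskal:
C–E (4): add — endpoints in different components.
D–E (4): add — endpoints in different components.
F–G (5): add — endpoints in different components.
A–G (7): add — endpoints in different components.
E–F (7): add — endpoints in different components.
A–F (8): skip — A and F already connected.
B–F (10): add — endpoints in different components.
Edges rejected before the tree was complete: 1.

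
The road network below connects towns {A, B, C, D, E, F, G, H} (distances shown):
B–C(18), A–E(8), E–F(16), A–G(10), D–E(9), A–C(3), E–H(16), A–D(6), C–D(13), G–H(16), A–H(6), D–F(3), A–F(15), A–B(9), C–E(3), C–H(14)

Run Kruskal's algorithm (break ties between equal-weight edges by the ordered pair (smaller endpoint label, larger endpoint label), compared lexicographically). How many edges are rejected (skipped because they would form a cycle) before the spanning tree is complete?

Kruskal's algorithm — process edges by increasing weight (ties by edge label):
A–C (3): add — endpoints in different components.
C–E (3): add — endpoints in different components.
D–F (3): add — endpoints in different components.
A–D (6): add — endpoints in different components.
A–H (6): add — endpoints in different components.
A–E (8): skip — A and E already connected.
A–B (9): add — endpoints in different components.
D–E (9): skip — D and E already connected.
A–G (10): add — endpoints in different components.
Edges rejected before the tree was complete: 2.

2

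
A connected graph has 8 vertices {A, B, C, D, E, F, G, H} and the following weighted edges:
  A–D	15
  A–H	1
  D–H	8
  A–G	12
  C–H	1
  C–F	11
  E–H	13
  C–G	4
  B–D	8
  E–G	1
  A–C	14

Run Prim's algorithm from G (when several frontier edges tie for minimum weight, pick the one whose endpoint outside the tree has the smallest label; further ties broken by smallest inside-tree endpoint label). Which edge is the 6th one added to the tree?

Prim, starting at G.
Step 1: cheapest edge leaving the tree is E–G (1); add E.
Step 2: cheapest edge leaving the tree is C–G (4); add C.
Step 3: cheapest edge leaving the tree is C–H (1); add H.
Step 4: cheapest edge leaving the tree is A–H (1); add A.
Step 5: cheapest edge leaving the tree is D–H (8); add D.
Step 6: cheapest edge leaving the tree is B–D (8); add B.
Step 7: cheapest edge leaving the tree is C–F (11); add F.
The 6th edge added is B–D.

B-D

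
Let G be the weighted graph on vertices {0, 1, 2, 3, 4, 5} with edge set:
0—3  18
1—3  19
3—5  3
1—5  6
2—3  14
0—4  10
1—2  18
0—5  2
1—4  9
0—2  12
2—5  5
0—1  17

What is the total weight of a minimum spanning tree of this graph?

25

Sort edges by weight, then run Kruskal:
0—5 (2): add. Components now {0,5} {1} {2} {3} {4}
3—5 (3): add. Components now {0,3,5} {1} {2} {4}
2—5 (5): add. Components now {0,2,3,5} {1} {4}
1—5 (6): add. Components now {0,1,2,3,5} {4}
1—4 (9): add. Components now {0,1,2,3,4,5}
MST edges: 0—5, 3—5, 2—5, 1—5, 1—4; total weight 2+3+5+6+9 = 25.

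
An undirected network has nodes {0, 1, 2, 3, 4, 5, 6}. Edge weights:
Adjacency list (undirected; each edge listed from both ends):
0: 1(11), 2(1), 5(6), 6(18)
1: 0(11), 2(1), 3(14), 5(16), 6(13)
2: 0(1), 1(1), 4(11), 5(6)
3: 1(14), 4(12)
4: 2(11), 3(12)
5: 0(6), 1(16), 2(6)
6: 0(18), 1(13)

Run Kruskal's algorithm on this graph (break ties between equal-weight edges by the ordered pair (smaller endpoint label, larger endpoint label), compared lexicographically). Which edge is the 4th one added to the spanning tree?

2-4

Kruskal's algorithm — process edges by increasing weight (ties by edge label):
0 2 (1): add — endpoints in different components.
1 2 (1): add — endpoints in different components.
0 5 (6): add — endpoints in different components.
2 5 (6): skip — 2 and 5 already connected.
0 1 (11): skip — 0 and 1 already connected.
2 4 (11): add — endpoints in different components.
3 4 (12): add — endpoints in different components.
1 6 (13): add — endpoints in different components.
The 4th edge added is 2 4.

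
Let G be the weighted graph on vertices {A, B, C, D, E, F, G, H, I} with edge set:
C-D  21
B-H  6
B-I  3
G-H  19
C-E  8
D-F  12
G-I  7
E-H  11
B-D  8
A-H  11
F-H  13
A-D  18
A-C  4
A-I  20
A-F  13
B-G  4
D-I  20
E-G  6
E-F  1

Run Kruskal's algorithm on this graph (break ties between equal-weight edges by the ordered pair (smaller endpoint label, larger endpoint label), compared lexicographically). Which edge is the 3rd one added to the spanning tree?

Kruskal: consider edges lightest-first.
E-F (1): add — endpoints in different components.
B-I (3): add — endpoints in different components.
A-C (4): add — endpoints in different components.
B-G (4): add — endpoints in different components.
B-H (6): add — endpoints in different components.
E-G (6): add — endpoints in different components.
G-I (7): skip — G and I already connected.
B-D (8): add — endpoints in different components.
C-E (8): add — endpoints in different components.
The 3rd edge added is A-C.

A-C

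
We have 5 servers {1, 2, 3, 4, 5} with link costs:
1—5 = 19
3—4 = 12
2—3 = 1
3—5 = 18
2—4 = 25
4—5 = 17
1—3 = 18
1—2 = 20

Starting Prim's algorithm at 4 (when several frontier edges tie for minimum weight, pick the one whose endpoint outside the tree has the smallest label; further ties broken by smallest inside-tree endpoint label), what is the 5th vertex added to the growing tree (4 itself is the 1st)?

1

Prim, starting at 4.
Step 1: frontier [3—4 12, 4—5 17, 2—4 25] → take 3—4 (12); add 3.
Step 2: frontier [2—3 1, 1—3 18, 3—5 18, 4—5 17, 2—4 25] → take 2—3 (1); add 2.
Step 3: frontier [1—2 20, 1—3 18, 3—5 18, 4—5 17] → take 4—5 (17); add 5.
Step 4: frontier [1—2 20, 1—3 18, 1—5 19] → take 1—3 (18); add 1.
Vertex order: 4, 3, 2, 5, 1. The 5th vertex is 1.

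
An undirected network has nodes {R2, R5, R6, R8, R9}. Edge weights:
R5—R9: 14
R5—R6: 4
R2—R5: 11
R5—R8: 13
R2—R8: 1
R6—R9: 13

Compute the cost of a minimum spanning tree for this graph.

29

Sort edges by weight, then run Kruskal:
R2—R8 (1): add — endpoints in different components.
R5—R6 (4): add — endpoints in different components.
R2—R5 (11): add — endpoints in different components.
R5—R8 (13): skip — R5 and R8 already connected.
R6—R9 (13): add — endpoints in different components.
MST edges: R2—R8, R5—R6, R2—R5, R6—R9; total weight 1+4+11+13 = 29.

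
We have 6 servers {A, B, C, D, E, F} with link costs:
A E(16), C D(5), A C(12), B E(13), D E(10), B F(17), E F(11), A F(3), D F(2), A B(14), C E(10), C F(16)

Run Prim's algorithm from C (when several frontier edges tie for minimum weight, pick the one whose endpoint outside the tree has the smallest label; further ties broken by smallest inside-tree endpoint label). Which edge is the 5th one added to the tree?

B-E

Prim's algorithm from C:
Step 1: frontier [C D 5, C E 10, A C 12, C F 16] → take C D (5); add D.
Step 2: frontier [C E 10, A C 12, C F 16, D F 2, D E 10] → take D F (2); add F.
Step 3: frontier [C E 10, A C 12, D E 10, A F 3, E F 11, B F 17] → take A F (3); add A.
Step 4: frontier [A B 14, A E 16, C E 10, D E 10, E F 11, B F 17] → take C E (10); add E.
Step 5: frontier [A B 14, B E 13, B F 17] → take B E (13); add B.
The 5th edge added is B E.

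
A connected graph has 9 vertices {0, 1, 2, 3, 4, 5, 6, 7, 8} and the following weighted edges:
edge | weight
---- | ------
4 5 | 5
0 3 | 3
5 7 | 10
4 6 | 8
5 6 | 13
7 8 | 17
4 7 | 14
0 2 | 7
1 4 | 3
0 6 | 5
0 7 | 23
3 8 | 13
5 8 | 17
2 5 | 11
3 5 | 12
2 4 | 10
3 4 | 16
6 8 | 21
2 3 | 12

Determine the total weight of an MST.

Prim's algorithm from 7:
Step 1: cheapest edge leaving the tree is 5 7 (10); add 5.
Step 2: cheapest edge leaving the tree is 4 5 (5); add 4.
Step 3: cheapest edge leaving the tree is 1 4 (3); add 1.
Step 4: cheapest edge leaving the tree is 4 6 (8); add 6.
Step 5: cheapest edge leaving the tree is 0 6 (5); add 0.
Step 6: cheapest edge leaving the tree is 0 3 (3); add 3.
Step 7: cheapest edge leaving the tree is 0 2 (7); add 2.
Step 8: cheapest edge leaving the tree is 3 8 (13); add 8.
MST edges: 5 7, 4 5, 1 4, 4 6, 0 6, 0 3, 0 2, 3 8; total weight 10+5+3+8+5+3+7+13 = 54.

54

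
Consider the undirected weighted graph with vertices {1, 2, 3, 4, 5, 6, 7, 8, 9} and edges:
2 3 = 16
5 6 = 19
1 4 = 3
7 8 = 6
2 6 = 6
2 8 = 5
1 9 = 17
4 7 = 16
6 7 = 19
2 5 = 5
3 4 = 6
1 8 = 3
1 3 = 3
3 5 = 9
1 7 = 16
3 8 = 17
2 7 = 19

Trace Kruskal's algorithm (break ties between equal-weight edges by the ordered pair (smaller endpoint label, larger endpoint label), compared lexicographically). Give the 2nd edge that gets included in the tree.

1-4

Kruskal: consider edges lightest-first.
1 3 (3): add — endpoints in different components.
1 4 (3): add — endpoints in different components.
1 8 (3): add — endpoints in different components.
2 5 (5): add — endpoints in different components.
2 8 (5): add — endpoints in different components.
2 6 (6): add — endpoints in different components.
3 4 (6): skip — 3 and 4 already connected.
7 8 (6): add — endpoints in different components.
3 5 (9): skip — 3 and 5 already connected.
1 7 (16): skip — 1 and 7 already connected.
2 3 (16): skip — 2 and 3 already connected.
4 7 (16): skip — 4 and 7 already connected.
1 9 (17): add — endpoints in different components.
The 2nd edge added is 1 4.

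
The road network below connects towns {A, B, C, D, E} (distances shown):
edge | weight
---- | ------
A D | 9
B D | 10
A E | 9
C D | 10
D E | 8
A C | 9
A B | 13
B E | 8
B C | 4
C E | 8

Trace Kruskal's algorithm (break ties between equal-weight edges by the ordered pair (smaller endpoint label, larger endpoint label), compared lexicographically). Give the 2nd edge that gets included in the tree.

Sort edges by weight, then run Kruskal:
B C (4): add — endpoints in different components.
B E (8): add — endpoints in different components.
C E (8): skip — C and E already connected.
D E (8): add — endpoints in different components.
A C (9): add — endpoints in different components.
The 2nd edge added is B E.

B-E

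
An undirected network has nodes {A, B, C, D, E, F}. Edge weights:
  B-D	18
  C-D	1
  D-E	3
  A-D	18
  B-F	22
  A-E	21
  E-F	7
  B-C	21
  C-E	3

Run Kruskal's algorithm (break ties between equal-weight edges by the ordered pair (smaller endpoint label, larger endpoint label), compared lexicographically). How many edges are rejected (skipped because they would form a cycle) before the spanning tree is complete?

Kruskal: consider edges lightest-first.
C-D (1): add — endpoints in different components.
C-E (3): add — endpoints in different components.
D-E (3): skip — D and E already connected.
E-F (7): add — endpoints in different components.
A-D (18): add — endpoints in different components.
B-D (18): add — endpoints in different components.
Edges rejected before the tree was complete: 1.

1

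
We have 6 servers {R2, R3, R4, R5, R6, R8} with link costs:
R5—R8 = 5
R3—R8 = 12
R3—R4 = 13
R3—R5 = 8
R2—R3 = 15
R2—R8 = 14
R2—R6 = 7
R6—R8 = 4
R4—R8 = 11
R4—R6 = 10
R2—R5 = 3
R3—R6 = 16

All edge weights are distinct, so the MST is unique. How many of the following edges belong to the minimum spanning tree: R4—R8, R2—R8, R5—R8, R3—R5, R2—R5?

3

Sort edges by weight, then run Kruskal:
R2—R5 (3): add — endpoints in different components.
R6—R8 (4): add — endpoints in different components.
R5—R8 (5): add — endpoints in different components.
R2—R6 (7): skip — R2 and R6 already connected.
R3—R5 (8): add — endpoints in different components.
R4—R6 (10): add — endpoints in different components.
MST edge set: {R2—R5, R6—R8, R5—R8, R3—R5, R4—R6}.
Of the listed edges, {R5—R8, R3—R5, R2—R5} are in the MST → 3.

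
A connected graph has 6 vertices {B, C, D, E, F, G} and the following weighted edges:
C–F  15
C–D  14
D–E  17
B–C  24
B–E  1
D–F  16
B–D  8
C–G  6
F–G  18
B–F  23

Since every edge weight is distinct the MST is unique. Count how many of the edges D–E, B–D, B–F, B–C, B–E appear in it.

Kruskal's algorithm — process edges by increasing weight (ties by edge label):
B–E (1): add. Components now {B,E} {C} {D} {F} {G}
C–G (6): add. Components now {B,E} {C,G} {D} {F}
B–D (8): add. Components now {B,D,E} {C,G} {F}
C–D (14): add. Components now {B,C,D,E,G} {F}
C–F (15): add. Components now {B,C,D,E,F,G}
MST edge set: {B–E, C–G, B–D, C–D, C–F}.
Of the listed edges, {B–D, B–E} are in the MST → 2.

2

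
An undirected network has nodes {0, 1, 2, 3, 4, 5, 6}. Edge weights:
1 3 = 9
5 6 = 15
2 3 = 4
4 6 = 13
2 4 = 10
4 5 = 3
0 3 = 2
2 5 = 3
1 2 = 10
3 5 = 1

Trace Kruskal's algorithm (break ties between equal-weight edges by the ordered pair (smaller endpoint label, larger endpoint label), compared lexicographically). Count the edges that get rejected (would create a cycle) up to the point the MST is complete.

3

Kruskal: consider edges lightest-first.
3 5 (1): add — endpoints in different components.
0 3 (2): add — endpoints in different components.
2 5 (3): add — endpoints in different components.
4 5 (3): add — endpoints in different components.
2 3 (4): skip — 2 and 3 already connected.
1 3 (9): add — endpoints in different components.
1 2 (10): skip — 1 and 2 already connected.
2 4 (10): skip — 2 and 4 already connected.
4 6 (13): add — endpoints in different components.
Edges rejected before the tree was complete: 3.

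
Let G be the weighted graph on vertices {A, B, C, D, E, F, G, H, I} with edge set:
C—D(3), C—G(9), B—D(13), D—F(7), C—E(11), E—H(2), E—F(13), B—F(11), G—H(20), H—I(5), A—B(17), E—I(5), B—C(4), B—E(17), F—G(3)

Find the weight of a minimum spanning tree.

Kruskal: consider edges lightest-first.
E—H (2): add — endpoints in different components.
C—D (3): add — endpoints in different components.
F—G (3): add — endpoints in different components.
B—C (4): add — endpoints in different components.
E—I (5): add — endpoints in different components.
H—I (5): skip — H and I already connected.
D—F (7): add — endpoints in different components.
C—G (9): skip — C and G already connected.
B—F (11): skip — B and F already connected.
C—E (11): add — endpoints in different components.
B—D (13): skip — B and D already connected.
E—F (13): skip — E and F already connected.
A—B (17): add — endpoints in different components.
MST edges: E—H, C—D, F—G, B—C, E—I, D—F, C—E, A—B; total weight 2+3+3+4+5+7+11+17 = 52.

52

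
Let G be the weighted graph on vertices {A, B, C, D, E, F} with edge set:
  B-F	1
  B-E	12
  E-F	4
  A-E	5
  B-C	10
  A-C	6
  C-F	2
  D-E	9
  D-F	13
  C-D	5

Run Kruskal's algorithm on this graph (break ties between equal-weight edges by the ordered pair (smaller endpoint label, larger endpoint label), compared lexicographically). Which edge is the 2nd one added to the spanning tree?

Kruskal: consider edges lightest-first.
B-F (1): add — endpoints in different components.
C-F (2): add — endpoints in different components.
E-F (4): add — endpoints in different components.
A-E (5): add — endpoints in different components.
C-D (5): add — endpoints in different components.
The 2nd edge added is C-F.

C-F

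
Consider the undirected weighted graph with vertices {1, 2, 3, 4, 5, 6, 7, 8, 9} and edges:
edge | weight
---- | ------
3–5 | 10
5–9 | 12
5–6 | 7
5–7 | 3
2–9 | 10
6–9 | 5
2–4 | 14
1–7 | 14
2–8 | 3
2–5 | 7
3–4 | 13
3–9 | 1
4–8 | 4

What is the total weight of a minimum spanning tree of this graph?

Prim, starting at 1.
Step 1: frontier [1–7 14] → take 1–7 (14); add 7.
Step 2: frontier [5–7 3] → take 5–7 (3); add 5.
Step 3: frontier [2–5 7, 5–6 7, 3–5 10, 5–9 12] → take 2–5 (7); add 2.
Step 4: frontier [2–8 3, 2–9 10, 2–4 14, 5–6 7, 3–5 10, 5–9 12] → take 2–8 (3); add 8.
Step 5: frontier [2–9 10, 2–4 14, 5–6 7, 3–5 10, 5–9 12, 4–8 4] → take 4–8 (4); add 4.
Step 6: frontier [2–9 10, 3–4 13, 5–6 7, 3–5 10, 5–9 12] → take 5–6 (7); add 6.
Step 7: frontier [2–9 10, 3–4 13, 3–5 10, 5–9 12, 6–9 5] → take 6–9 (5); add 9.
Step 8: frontier [3–4 13, 3–5 10, 3–9 1] → take 3–9 (1); add 3.
MST edges: 1–7, 5–7, 2–5, 2–8, 4–8, 5–6, 6–9, 3–9; total weight 14+3+7+3+4+7+5+1 = 44.

44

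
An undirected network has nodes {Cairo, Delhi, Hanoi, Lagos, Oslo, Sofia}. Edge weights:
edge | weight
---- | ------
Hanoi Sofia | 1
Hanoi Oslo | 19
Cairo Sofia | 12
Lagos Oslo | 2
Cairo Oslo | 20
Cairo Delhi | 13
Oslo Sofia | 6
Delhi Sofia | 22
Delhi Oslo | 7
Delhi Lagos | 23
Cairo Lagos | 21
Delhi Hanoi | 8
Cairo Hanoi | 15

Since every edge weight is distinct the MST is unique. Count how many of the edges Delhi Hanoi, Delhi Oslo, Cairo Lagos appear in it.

1

Kruskal: consider edges lightest-first.
Hanoi Sofia (1): add — endpoints in different components.
Lagos Oslo (2): add — endpoints in different components.
Oslo Sofia (6): add — endpoints in different components.
Delhi Oslo (7): add — endpoints in different components.
Delhi Hanoi (8): skip — Delhi and Hanoi already connected.
Cairo Sofia (12): add — endpoints in different components.
MST edge set: {Hanoi Sofia, Lagos Oslo, Oslo Sofia, Delhi Oslo, Cairo Sofia}.
Of the listed edges, {Delhi Oslo} are in the MST → 1.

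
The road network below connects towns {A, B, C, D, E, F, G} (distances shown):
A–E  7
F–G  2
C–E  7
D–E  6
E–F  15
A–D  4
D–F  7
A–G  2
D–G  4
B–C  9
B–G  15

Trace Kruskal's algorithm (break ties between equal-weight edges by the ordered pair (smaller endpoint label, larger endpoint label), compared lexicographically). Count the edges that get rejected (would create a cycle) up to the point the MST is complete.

Sort edges by weight, then run Kruskal:
A–G (2): add. Components now {A,G} {B} {C} {D} {E} {F}
F–G (2): add. Components now {A,F,G} {B} {C} {D} {E}
A–D (4): add. Components now {A,D,F,G} {B} {C} {E}
D–G (4): skip — D and G already connected.
D–E (6): add. Components now {A,D,E,F,G} {B} {C}
A–E (7): skip — A and E already connected.
C–E (7): add. Components now {A,C,D,E,F,G} {B}
D–F (7): skip — D and F already connected.
B–C (9): add. Components now {A,B,C,D,E,F,G}
Edges rejected before the tree was complete: 3.

3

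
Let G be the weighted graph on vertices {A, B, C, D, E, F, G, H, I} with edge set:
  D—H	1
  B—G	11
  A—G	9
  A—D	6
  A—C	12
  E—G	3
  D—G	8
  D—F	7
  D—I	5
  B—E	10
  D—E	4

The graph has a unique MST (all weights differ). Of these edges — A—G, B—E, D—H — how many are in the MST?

Kruskal's algorithm — process edges by increasing weight (ties by edge label):
D—H (1): add — endpoints in different components.
E—G (3): add — endpoints in different components.
D—E (4): add — endpoints in different components.
D—I (5): add — endpoints in different components.
A—D (6): add — endpoints in different components.
D—F (7): add — endpoints in different components.
D—G (8): skip — D and G already connected.
A—G (9): skip — A and G already connected.
B—E (10): add — endpoints in different components.
B—G (11): skip — B and G already connected.
A—C (12): add — endpoints in different components.
MST edge set: {D—H, E—G, D—E, D—I, A—D, D—F, B—E, A—C}.
Of the listed edges, {B—E, D—H} are in the MST → 2.

2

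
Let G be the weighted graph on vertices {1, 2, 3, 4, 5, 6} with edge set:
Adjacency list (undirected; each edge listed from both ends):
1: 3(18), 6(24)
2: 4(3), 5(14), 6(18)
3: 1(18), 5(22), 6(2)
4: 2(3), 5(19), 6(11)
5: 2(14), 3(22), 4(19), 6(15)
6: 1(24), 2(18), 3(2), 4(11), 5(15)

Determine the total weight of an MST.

48

Prim's algorithm from 2:
Step 1: frontier [2—4 3, 2—5 14, 2—6 18] → take 2—4 (3); add 4.
Step 2: frontier [2—5 14, 2—6 18, 4—6 11, 4—5 19] → take 4—6 (11); add 6.
Step 3: frontier [2—5 14, 4—5 19, 3—6 2, 5—6 15, 1—6 24] → take 3—6 (2); add 3.
Step 4: frontier [2—5 14, 1—3 18, 3—5 22, 4—5 19, 5—6 15, 1—6 24] → take 2—5 (14); add 5.
Step 5: frontier [1—3 18, 1—6 24] → take 1—3 (18); add 1.
MST edges: 2—4, 4—6, 3—6, 2—5, 1—3; total weight 3+11+2+14+18 = 48.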